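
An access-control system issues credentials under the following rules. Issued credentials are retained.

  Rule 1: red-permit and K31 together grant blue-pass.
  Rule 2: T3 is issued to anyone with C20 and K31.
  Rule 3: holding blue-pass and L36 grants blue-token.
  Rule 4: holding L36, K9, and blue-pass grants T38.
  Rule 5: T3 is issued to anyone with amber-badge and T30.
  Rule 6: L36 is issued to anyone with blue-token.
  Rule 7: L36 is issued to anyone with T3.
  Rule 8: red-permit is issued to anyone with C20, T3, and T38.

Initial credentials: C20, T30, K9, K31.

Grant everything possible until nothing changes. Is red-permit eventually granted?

red-permit would need C20, T3, and T38 (Rule 8), but T38 is never granted.

No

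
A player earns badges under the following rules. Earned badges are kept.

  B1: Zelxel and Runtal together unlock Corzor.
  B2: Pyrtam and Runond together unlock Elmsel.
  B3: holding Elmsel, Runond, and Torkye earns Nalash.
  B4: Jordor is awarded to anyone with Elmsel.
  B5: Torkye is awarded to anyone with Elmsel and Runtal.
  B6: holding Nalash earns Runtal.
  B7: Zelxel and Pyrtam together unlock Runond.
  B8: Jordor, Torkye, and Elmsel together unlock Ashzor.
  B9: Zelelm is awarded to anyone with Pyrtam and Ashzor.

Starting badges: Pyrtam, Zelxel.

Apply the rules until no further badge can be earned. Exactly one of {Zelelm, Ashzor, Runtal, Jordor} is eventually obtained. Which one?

With Zelxel and Pyrtam, Runond is earned (B7).
With Pyrtam and Runond, Elmsel is earned (B2).
With Elmsel, Jordor is earned (B4).
Zelelm would need Pyrtam and Ashzor (B9), but Ashzor is never earned. Runtal would need Nalash (B6), but Nalash is never earned. Ashzor would need Jordor, Torkye, and Elmsel (B8), but Torkye is never earned.

Jordor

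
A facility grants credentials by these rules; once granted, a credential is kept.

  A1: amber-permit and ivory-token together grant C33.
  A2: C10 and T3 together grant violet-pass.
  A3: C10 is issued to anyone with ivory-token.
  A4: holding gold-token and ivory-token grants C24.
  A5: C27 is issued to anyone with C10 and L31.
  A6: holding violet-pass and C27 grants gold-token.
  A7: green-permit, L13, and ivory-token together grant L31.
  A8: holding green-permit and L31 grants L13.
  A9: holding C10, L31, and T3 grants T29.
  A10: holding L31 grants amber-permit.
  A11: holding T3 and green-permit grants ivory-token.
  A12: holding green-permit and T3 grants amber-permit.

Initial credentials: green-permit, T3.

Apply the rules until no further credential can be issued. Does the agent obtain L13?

L13 would need green-permit and L31 (A8), but L31 is never granted.

No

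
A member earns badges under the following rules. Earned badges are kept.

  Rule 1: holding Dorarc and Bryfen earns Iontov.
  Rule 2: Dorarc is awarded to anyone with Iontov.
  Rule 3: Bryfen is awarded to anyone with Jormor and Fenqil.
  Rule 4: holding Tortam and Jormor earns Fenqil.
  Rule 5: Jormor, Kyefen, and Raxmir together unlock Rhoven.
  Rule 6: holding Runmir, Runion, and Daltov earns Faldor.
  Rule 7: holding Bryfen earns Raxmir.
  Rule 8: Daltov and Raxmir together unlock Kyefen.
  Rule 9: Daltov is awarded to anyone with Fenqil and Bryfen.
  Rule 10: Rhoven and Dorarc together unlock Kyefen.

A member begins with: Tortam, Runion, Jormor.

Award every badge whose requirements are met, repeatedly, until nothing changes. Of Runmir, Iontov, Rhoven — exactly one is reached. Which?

Rhoven

With Tortam and Jormor, Fenqil is earned (Rule 4).
With Jormor and Fenqil, Bryfen is earned (Rule 3).
With Bryfen, Raxmir is earned (Rule 7).
With Fenqil and Bryfen, Daltov is earned (Rule 9).
With Daltov and Raxmir, Kyefen is earned (Rule 8).
With Jormor, Kyefen, and Raxmir, Rhoven is earned (Rule 5).
No rule produces Runmir, and it is not given. Iontov would need Dorarc and Bryfen (Rule 1), but Dorarc is never earned.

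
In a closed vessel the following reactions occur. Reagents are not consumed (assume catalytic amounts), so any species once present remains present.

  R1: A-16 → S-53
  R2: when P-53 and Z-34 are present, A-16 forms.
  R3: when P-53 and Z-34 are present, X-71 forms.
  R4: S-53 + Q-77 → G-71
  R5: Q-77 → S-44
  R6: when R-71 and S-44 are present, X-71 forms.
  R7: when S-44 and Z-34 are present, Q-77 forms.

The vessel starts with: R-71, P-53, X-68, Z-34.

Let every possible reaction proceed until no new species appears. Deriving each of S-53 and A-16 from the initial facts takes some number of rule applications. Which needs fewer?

A-16: P-53 and Z-34 present → A-16 forms (R2). [1 rule application]
S-53: P-53 and Z-34 present → A-16 forms (R2). A-16 present → S-53 forms (R1). [2 rule applications]
A-16 needs fewer.

A-16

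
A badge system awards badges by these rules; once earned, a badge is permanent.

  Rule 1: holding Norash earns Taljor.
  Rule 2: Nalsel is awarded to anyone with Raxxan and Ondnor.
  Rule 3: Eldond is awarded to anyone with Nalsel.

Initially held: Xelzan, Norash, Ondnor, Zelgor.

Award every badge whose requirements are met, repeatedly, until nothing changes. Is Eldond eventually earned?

No

Eldond would need Nalsel (Rule 3), but Nalsel is never earned.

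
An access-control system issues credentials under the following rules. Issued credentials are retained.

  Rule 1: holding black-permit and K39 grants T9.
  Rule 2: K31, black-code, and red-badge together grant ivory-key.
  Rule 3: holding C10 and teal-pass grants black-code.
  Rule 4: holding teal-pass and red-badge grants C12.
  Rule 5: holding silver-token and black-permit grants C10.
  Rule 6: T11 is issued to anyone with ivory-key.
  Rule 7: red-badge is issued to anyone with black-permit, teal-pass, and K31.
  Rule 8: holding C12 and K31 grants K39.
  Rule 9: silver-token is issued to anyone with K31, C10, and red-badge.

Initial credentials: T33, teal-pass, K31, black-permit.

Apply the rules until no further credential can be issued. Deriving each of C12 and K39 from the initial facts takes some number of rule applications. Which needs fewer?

C12

C12: Holding black-permit, teal-pass, and K31 grants red-badge (Rule 7). Holding teal-pass and red-badge grants C12 (Rule 4). [2 rule applications]
K39: Holding black-permit, teal-pass, and K31 grants red-badge (Rule 7). Holding teal-pass and red-badge grants C12 (Rule 4). Holding C12 and K31 grants K39 (Rule 8). [3 rule applications]
C12 needs fewer.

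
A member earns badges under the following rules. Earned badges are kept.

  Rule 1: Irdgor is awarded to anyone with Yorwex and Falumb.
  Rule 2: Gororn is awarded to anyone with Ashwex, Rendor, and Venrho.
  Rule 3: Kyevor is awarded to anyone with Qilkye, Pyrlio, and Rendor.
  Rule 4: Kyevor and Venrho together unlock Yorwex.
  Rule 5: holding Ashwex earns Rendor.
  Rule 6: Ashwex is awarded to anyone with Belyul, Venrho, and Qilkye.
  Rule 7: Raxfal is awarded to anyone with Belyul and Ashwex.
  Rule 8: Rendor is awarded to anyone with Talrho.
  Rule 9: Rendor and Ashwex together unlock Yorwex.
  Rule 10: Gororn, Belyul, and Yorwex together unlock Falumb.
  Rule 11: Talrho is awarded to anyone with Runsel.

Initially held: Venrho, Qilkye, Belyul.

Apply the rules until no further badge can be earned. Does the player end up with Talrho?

Talrho would need Runsel (Rule 11), but Runsel is never earned.

No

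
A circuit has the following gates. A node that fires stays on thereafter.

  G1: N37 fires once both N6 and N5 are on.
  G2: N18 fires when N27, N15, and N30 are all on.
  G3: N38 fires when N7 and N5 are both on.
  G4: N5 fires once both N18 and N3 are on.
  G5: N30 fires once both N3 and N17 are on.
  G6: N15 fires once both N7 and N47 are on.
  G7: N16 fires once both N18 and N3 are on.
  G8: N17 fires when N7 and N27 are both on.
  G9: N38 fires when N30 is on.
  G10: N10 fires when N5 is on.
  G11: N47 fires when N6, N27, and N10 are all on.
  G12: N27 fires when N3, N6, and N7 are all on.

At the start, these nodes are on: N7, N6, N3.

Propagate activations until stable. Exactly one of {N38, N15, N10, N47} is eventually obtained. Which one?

G12: N3, N6, and N7 on → N27 on.
N7 and N27 are on, so N17 fires (G8).
N3 and N17 are on, so N30 fires (G5).
G9: N30 on → N38 on.
N15 would need N7 and N47 (G6), but N47 never turns on. N10 would need N5 (G10), but N5 never turns on. N47 would need N6, N27, and N10 (G11), but N10 never turns on.

N38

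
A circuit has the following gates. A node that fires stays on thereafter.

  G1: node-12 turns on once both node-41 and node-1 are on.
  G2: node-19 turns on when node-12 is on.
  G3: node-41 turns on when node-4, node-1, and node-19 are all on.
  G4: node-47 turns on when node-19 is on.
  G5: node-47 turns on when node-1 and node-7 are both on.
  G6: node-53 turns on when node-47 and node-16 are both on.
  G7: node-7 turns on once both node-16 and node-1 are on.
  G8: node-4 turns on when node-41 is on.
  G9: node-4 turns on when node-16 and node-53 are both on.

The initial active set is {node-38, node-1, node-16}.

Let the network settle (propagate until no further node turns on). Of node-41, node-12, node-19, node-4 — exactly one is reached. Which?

G7: node-16 and node-1 on → node-7 on.
G5: node-1 and node-7 on → node-47 on.
node-47 and node-16 are on, so node-53 turns on (G6).
G9: node-16 and node-53 on → node-4 on.
node-41 would need node-4, node-1, and node-19 (G3), but node-19 never turns on. node-19 would need node-12 (G2), but node-12 never turns on. node-12 would need node-41 and node-1 (G1), but node-41 never turns on.

node-4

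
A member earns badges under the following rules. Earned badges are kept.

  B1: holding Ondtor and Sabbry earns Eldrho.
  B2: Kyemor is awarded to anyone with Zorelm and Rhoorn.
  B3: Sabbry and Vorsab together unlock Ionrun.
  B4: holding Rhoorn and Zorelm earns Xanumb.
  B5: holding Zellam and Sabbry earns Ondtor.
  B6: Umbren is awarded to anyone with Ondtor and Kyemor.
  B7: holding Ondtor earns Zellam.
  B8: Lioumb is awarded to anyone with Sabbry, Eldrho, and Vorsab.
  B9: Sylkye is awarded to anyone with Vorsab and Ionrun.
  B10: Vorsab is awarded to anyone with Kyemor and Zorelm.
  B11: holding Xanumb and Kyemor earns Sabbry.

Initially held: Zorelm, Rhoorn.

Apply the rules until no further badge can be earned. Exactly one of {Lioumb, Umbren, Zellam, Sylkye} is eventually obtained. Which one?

Sylkye

With Rhoorn and Zorelm, Xanumb is earned (B4).
With Zorelm and Rhoorn, Kyemor is earned (B2).
With Xanumb and Kyemor, Sabbry is earned (B11).
With Kyemor and Zorelm, Vorsab is earned (B10).
With Sabbry and Vorsab, Ionrun is earned (B3).
With Vorsab and Ionrun, Sylkye is earned (B9).
Zellam would need Ondtor (B7), but Ondtor is never earned. Umbren would need Ondtor and Kyemor (B6), but Ondtor is never earned. Lioumb would need Sabbry, Eldrho, and Vorsab (B8), but Eldrho is never earned.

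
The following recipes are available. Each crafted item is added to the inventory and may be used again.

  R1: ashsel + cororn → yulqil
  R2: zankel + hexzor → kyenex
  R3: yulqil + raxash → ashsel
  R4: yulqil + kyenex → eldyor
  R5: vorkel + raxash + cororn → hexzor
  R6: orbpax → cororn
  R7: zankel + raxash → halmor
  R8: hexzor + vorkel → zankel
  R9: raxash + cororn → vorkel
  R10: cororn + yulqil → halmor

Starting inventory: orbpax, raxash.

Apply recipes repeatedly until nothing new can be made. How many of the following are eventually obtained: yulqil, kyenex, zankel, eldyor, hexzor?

3

Using R6, orbpax makes cororn.
raxash + cororn → vorkel (R9).
vorkel + raxash + cororn → hexzor (R5).
hexzor + vorkel → zankel (R8).
Using R2, zankel and hexzor make kyenex.
yulqil would need ashsel and cororn (R1), but ashsel is never obtained.
kyenex: reached.
zankel: reached.
eldyor would need yulqil and kyenex (R4), but yulqil is never obtained.
hexzor: reached.
Reached: kyenex, zankel, and hexzor — 3 of the 5.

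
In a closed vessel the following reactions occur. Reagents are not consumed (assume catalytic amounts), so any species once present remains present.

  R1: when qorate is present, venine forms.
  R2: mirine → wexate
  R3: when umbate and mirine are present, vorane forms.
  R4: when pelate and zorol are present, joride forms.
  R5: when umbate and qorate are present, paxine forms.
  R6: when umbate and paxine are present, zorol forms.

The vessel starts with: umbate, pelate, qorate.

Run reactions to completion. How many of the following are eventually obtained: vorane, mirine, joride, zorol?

umbate and qorate present → paxine forms (R5).
umbate and paxine present → zorol forms (R6).
pelate and zorol present → joride forms (R4).
vorane would need umbate and mirine (R3), but mirine never forms.
No rule produces mirine, and it is not given.
joride: reached.
zorol: reached.
Reached: joride and zorol — 2 of the 4.

2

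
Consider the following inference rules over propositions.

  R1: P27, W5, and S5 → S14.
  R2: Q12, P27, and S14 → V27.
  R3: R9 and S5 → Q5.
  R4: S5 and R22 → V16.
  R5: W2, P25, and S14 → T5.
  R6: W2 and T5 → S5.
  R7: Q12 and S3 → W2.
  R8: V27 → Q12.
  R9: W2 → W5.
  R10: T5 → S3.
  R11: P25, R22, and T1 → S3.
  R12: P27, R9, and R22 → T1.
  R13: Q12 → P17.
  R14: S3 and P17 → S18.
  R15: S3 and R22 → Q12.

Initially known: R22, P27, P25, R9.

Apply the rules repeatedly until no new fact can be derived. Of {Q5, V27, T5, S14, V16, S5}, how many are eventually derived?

0

Q5 would need R9 and S5 (R3), but S5 is never established.
V27 would need Q12, P27, and S14 (R2), but S14 is never established.
T5 would need W2, P25, and S14 (R5), but S14 is never established.
S14 would need P27, W5, and S5 (R1), but S5 is never established.
V16 would need S5 and R22 (R4), but S5 is never established.
S5 would need W2 and T5 (R6), but T5 is never established.
None of the 6 are reached.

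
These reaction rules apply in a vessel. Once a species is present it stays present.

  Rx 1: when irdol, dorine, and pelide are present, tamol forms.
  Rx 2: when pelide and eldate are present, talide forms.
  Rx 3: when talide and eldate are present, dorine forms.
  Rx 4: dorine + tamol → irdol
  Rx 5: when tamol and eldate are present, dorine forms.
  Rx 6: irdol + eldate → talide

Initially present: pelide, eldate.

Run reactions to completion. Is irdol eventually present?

irdol would need dorine and tamol (Rx 4), but tamol never forms.

No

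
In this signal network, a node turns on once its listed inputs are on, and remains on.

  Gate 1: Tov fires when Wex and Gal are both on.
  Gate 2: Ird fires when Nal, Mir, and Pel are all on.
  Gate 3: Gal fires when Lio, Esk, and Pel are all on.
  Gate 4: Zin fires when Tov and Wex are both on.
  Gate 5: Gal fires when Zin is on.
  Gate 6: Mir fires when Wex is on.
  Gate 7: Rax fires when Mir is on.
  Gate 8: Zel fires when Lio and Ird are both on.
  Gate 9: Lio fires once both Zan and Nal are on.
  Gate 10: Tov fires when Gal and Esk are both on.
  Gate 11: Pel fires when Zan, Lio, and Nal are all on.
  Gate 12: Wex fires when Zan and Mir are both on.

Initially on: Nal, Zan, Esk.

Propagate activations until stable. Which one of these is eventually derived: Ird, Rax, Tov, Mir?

Zan and Nal are on, so Lio fires (Gate 9).
Gate 11: Zan, Lio, and Nal on → Pel on.
Gate 3: Lio, Esk, and Pel on → Gal on.
Gate 10: Gal and Esk on → Tov on.
Mir would need Wex (Gate 6), but Wex never turns on. Ird would need Nal, Mir, and Pel (Gate 2), but Mir never turns on. Rax would need Mir (Gate 7), but Mir never turns on.

Tov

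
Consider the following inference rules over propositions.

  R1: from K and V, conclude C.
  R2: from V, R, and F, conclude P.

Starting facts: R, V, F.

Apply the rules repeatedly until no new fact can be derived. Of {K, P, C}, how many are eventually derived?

1

V, R, and F hold, so P follows (R2).
No rule produces K, and it is not given.
P: reached.
C would need K and V (R1), but K is never established.
Reached: P — 1 of the 3.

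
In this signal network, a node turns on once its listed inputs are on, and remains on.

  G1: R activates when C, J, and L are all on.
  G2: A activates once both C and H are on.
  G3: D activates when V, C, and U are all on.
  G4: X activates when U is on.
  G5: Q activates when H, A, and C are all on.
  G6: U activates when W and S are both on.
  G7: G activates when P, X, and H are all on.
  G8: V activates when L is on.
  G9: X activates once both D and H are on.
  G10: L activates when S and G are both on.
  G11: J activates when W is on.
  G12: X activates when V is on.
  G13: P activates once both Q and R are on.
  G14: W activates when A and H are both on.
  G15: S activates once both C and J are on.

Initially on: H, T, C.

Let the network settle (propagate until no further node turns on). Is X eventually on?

G2: C and H on → A on.
G14: A and H on → W on.
G11: W on → J on.
G15: C and J on → S on.
G6: W and S on → U on.
U is on, so X activates (G4).

Yes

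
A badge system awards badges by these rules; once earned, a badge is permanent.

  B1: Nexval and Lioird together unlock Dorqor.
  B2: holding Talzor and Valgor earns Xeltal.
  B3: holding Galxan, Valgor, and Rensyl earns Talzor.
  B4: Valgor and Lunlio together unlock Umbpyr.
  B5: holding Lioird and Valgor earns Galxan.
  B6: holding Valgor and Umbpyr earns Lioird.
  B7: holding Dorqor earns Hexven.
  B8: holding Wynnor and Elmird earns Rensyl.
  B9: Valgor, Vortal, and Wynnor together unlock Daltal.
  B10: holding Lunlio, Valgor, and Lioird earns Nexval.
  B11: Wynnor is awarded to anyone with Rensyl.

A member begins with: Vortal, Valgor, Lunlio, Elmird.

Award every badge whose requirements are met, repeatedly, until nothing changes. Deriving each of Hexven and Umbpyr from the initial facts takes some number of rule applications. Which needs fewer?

Umbpyr: With Valgor and Lunlio, Umbpyr is earned (B4). [1 rule application]
Hexven: With Valgor and Lunlio, Umbpyr is earned (B4). With Valgor and Umbpyr, Lioird is earned (B6). With Lunlio, Valgor, and Lioird, Nexval is earned (B10). With Nexval and Lioird, Dorqor is earned (B1). With Dorqor, Hexven is earned (B7). [5 rule applications]
Umbpyr needs fewer.

Umbpyr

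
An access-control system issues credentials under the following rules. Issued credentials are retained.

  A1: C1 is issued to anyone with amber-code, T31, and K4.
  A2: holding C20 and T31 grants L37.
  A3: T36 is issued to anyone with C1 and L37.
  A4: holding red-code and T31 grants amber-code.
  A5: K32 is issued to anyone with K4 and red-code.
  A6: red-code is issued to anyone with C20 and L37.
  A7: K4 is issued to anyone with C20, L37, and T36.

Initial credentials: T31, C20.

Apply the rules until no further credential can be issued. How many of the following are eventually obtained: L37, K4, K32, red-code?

2

Holding C20 and T31 grants L37 (A2).
Holding C20 and L37 grants red-code (A6).
L37: reached.
K4 would need C20, L37, and T36 (A7), but T36 is never granted.
K32 would need K4 and red-code (A5), but K4 is never granted.
red-code: reached.
Reached: L37 and red-code — 2 of the 4.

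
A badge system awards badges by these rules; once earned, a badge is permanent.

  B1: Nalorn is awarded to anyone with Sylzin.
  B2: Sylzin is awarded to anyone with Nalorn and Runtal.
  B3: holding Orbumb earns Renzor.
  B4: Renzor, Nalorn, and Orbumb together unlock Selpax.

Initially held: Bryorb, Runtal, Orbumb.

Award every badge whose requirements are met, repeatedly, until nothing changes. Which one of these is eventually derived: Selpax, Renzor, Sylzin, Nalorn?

With Orbumb, Renzor is earned (B3).
Sylzin would need Nalorn and Runtal (B2), but Nalorn is never earned. Selpax would need Renzor, Nalorn, and Orbumb (B4), but Nalorn is never earned. Nalorn would need Sylzin (B1), but Sylzin is never earned.

Renzor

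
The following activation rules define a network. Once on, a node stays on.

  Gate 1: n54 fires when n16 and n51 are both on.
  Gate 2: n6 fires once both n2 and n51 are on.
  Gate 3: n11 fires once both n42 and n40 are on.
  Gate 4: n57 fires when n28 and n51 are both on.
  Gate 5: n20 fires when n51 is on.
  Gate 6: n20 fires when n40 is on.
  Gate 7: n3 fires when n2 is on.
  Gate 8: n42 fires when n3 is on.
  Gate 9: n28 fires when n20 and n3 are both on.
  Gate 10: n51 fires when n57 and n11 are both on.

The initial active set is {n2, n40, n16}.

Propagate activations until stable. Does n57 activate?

n57 would need n28 and n51 (Gate 4), but n51 never turns on.

No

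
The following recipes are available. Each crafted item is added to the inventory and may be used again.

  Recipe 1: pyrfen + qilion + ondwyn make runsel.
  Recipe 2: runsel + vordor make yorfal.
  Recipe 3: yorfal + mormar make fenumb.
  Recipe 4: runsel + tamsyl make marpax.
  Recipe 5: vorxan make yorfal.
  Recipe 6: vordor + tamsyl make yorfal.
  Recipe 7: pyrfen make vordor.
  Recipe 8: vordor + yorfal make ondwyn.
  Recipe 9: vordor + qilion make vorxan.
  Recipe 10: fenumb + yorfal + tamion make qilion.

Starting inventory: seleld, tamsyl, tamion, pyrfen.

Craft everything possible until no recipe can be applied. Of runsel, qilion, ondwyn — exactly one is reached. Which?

ondwyn

pyrfen → vordor (Recipe 7).
Using Recipe 6, vordor and tamsyl make yorfal.
Using Recipe 8, vordor and yorfal make ondwyn.
qilion would need fenumb, yorfal, and tamion (Recipe 10), but fenumb is never obtained. runsel would need pyrfen, qilion, and ondwyn (Recipe 1), but qilion is never obtained.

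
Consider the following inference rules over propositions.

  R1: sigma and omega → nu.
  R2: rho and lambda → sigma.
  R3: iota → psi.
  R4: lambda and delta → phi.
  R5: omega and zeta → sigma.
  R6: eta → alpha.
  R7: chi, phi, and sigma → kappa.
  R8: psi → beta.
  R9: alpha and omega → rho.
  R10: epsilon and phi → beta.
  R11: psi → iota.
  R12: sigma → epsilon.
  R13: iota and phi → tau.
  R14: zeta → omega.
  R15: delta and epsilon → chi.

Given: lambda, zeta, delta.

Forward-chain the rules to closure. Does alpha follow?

No

alpha would need eta (R6), but eta is never established.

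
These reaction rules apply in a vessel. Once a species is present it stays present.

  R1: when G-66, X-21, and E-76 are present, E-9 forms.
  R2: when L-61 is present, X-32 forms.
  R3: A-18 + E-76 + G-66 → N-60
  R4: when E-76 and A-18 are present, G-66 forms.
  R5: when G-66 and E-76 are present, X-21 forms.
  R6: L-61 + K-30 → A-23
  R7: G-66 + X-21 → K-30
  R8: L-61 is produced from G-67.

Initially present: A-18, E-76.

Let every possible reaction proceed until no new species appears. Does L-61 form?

No

L-61 would need G-67 (R8), but G-67 never forms.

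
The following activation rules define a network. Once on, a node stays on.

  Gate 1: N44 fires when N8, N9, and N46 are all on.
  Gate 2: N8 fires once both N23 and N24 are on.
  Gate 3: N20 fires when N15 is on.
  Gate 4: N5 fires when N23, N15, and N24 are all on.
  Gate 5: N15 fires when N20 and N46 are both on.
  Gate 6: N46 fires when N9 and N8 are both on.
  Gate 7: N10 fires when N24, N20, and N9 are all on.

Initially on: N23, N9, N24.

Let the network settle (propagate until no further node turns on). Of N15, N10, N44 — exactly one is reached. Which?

Gate 2: N23 and N24 on → N8 on.
N9 and N8 are on, so N46 fires (Gate 6).
Gate 1: N8, N9, and N46 on → N44 on.
N10 would need N24, N20, and N9 (Gate 7), but N20 never turns on. N15 would need N20 and N46 (Gate 5), but N20 never turns on.

N44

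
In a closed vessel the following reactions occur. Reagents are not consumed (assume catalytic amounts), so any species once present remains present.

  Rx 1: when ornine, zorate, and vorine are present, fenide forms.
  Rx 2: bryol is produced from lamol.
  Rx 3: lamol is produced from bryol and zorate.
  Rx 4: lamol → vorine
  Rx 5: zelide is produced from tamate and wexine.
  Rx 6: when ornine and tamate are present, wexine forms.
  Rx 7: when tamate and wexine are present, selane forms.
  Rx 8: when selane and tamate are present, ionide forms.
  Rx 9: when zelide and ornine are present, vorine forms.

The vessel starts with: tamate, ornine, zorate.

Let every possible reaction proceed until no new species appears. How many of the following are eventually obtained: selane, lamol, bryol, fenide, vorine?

3

ornine and tamate present → wexine forms (Rx 6).
tamate and wexine present → selane forms (Rx 7).
tamate and wexine present → zelide forms (Rx 5).
zelide and ornine present → vorine forms (Rx 9).
ornine, zorate, and vorine present → fenide forms (Rx 1).
selane: reached.
lamol would need bryol and zorate (Rx 3), but bryol never forms.
bryol would need lamol (Rx 2), but lamol never forms.
fenide: reached.
vorine: reached.
Reached: selane, fenide, and vorine — 3 of the 5.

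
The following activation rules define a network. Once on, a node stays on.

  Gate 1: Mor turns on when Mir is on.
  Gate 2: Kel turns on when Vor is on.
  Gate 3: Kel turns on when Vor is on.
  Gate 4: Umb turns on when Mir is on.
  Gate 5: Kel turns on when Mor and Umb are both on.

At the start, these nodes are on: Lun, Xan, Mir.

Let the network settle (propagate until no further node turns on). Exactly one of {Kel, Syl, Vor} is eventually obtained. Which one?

Kel

Mir is on, so Mor turns on (Gate 1).
Gate 4: Mir on → Umb on.
Gate 5: Mor and Umb on → Kel on.
No rule produces Vor, and it is not given. No rule produces Syl, and it is not given.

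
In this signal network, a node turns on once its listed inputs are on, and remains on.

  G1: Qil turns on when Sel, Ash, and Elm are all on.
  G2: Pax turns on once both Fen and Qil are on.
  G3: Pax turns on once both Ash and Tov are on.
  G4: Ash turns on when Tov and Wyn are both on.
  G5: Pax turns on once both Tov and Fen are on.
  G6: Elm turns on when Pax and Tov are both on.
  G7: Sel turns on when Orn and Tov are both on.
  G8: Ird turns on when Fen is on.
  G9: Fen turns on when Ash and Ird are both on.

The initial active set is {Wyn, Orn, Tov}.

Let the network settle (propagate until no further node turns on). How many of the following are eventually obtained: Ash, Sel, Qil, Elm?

4

Orn and Tov are on, so Sel turns on (G7).
G4: Tov and Wyn on → Ash on.
G3: Ash and Tov on → Pax on.
Pax and Tov are on, so Elm turns on (G6).
G1: Sel, Ash, and Elm on → Qil on.
Ash: reached.
Sel: reached.
Qil: reached.
Elm: reached.
All 4 are reached.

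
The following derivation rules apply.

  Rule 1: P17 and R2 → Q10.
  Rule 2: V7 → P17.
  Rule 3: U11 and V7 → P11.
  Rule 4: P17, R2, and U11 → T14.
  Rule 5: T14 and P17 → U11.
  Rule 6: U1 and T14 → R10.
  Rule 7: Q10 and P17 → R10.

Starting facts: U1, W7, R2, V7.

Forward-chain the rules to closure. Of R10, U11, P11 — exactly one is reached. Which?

R10

V7 holds, so P17 follows (Rule 2).
From P17 and R2, Rule 1 gives Q10.
From Q10 and P17, Rule 7 gives R10.
P11 would need U11 and V7 (Rule 3), but U11 is never established. U11 would need T14 and P17 (Rule 5), but T14 is never established.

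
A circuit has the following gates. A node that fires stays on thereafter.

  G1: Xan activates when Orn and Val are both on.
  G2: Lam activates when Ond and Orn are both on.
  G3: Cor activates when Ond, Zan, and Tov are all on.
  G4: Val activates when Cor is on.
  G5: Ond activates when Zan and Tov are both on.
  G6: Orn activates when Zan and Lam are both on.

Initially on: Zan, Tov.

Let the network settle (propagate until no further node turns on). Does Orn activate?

Orn would need Zan and Lam (G6), but Lam never turns on.

No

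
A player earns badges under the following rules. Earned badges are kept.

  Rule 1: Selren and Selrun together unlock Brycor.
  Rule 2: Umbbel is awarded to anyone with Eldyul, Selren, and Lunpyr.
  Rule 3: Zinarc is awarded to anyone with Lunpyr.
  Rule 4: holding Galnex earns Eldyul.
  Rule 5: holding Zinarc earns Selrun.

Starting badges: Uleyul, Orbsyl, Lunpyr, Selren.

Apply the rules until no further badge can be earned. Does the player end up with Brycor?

With Lunpyr, Zinarc is earned (Rule 3).
With Zinarc, Selrun is earned (Rule 5).
With Selren and Selrun, Brycor is earned (Rule 1).

Yes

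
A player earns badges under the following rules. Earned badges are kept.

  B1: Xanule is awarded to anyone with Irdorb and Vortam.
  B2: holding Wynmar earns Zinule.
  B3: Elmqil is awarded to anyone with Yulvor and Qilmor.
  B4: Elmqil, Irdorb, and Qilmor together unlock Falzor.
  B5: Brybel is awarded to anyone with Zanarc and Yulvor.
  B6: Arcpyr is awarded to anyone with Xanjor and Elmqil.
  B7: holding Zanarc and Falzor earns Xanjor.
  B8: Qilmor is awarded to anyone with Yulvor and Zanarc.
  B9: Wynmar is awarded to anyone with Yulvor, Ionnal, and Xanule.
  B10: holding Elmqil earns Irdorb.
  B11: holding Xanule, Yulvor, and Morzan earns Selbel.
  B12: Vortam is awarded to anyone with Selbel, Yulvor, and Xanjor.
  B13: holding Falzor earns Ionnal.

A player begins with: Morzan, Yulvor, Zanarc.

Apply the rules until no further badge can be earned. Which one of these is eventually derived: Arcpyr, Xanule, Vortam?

With Yulvor and Zanarc, Qilmor is earned (B8).
With Yulvor and Qilmor, Elmqil is earned (B3).
With Elmqil, Irdorb is earned (B10).
With Elmqil, Irdorb, and Qilmor, Falzor is earned (B4).
With Zanarc and Falzor, Xanjor is earned (B7).
With Xanjor and Elmqil, Arcpyr is earned (B6).
Vortam would need Selbel, Yulvor, and Xanjor (B12), but Selbel is never earned. Xanule would need Irdorb and Vortam (B1), but Vortam is never earned.

Arcpyr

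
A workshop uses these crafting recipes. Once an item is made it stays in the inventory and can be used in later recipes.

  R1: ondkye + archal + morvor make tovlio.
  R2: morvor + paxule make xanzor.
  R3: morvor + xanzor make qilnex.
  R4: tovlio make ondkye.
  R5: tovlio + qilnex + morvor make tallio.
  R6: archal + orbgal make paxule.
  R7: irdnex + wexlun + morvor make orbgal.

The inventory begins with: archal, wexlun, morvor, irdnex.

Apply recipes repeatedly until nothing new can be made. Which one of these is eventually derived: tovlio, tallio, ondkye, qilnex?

qilnex

irdnex + wexlun + morvor → orbgal (R7).
archal + orbgal → paxule (R6).
morvor + paxule → xanzor (R2).
morvor + xanzor → qilnex (R3).
tovlio would need ondkye, archal, and morvor (R1), but ondkye is never obtained. tallio would need tovlio, qilnex, and morvor (R5), but tovlio is never obtained. ondkye would need tovlio (R4), but tovlio is never obtained.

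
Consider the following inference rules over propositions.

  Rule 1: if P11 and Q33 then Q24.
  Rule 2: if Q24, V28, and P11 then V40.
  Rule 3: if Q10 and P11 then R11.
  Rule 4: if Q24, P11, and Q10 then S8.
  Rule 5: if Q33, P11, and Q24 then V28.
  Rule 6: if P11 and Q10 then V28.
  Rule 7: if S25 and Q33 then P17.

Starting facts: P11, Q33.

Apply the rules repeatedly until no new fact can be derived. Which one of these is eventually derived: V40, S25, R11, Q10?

V40

From P11 and Q33, Rule 1 gives Q24.
From Q33, P11, and Q24, Rule 5 gives V28.
Q24, V28, and P11 hold, so V40 follows (Rule 2).
No rule produces S25, and it is not given. No rule produces Q10, and it is not given. R11 would need Q10 and P11 (Rule 3), but Q10 is never established.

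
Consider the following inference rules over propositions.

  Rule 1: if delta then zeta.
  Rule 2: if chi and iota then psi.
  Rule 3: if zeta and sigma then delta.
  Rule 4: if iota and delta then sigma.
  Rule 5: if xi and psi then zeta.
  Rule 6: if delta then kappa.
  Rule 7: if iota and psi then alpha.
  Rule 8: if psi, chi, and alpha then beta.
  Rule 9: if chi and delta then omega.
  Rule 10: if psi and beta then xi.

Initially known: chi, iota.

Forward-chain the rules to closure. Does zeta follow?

chi and iota hold, so psi follows (Rule 2).
From iota and psi, Rule 7 gives alpha.
From psi, chi, and alpha, Rule 8 gives beta.
psi and beta hold, so xi follows (Rule 10).
From xi and psi, Rule 5 gives zeta.

Yes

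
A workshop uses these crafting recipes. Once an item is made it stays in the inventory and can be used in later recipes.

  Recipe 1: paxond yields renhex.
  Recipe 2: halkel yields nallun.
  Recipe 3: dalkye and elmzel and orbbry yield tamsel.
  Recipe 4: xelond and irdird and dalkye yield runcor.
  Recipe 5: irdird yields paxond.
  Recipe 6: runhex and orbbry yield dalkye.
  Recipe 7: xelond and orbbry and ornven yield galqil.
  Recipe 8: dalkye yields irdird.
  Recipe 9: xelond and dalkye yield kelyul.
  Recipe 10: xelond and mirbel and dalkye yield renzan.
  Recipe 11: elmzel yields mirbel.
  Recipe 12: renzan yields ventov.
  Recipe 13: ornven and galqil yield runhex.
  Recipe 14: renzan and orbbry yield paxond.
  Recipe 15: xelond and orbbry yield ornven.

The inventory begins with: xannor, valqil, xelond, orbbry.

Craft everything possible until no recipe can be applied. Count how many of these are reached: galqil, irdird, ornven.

3

Using Recipe 15, xelond and orbbry make ornven.
Using Recipe 7, xelond, orbbry, and ornven make galqil.
ornven and galqil → runhex (Recipe 13).
runhex and orbbry → dalkye (Recipe 6).
dalkye → irdird (Recipe 8).
galqil: reached.
irdird: reached.
ornven: reached.
All 3 are reached.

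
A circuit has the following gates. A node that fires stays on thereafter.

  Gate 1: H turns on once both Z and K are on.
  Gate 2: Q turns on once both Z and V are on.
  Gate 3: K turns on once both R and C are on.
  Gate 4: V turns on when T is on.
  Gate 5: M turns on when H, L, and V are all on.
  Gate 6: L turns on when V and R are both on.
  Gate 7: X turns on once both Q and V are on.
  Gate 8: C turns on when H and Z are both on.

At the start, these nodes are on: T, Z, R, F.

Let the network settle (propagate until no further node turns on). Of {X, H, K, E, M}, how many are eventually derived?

Gate 4: T on → V on.
Gate 2: Z and V on → Q on.
Q and V are on, so X turns on (Gate 7).
X: reached.
H would need Z and K (Gate 1), but K never turns on.
K would need R and C (Gate 3), but C never turns on.
No rule produces E, and it is not given.
M would need H, L, and V (Gate 5), but H never turns on.
Reached: X — 1 of the 5.

1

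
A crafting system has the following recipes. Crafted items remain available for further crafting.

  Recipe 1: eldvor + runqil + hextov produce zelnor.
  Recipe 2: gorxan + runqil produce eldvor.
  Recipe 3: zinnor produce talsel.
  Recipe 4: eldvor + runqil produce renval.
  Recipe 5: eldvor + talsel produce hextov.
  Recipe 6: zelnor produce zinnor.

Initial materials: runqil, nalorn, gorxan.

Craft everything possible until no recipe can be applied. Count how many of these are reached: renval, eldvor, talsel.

2

Using Recipe 2, gorxan and runqil make eldvor.
eldvor + runqil → renval (Recipe 4).
renval: reached.
eldvor: reached.
talsel would need zinnor (Recipe 3), but zinnor is never obtained.
Reached: renval and eldvor — 2 of the 3.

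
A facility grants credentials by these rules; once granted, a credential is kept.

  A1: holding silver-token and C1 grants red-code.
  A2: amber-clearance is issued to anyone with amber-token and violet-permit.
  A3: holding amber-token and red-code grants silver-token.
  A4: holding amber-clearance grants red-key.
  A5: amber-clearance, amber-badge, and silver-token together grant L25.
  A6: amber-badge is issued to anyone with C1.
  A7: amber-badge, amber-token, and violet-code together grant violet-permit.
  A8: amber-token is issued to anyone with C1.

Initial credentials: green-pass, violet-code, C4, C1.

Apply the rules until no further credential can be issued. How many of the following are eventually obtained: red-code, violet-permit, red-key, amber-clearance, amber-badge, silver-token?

Holding C1 grants amber-token (A8).
Holding C1 grants amber-badge (A6).
Holding amber-badge, amber-token, and violet-code grants violet-permit (A7).
Holding amber-token and violet-permit grants amber-clearance (A2).
Holding amber-clearance grants red-key (A4).
red-code would need silver-token and C1 (A1), but silver-token is never granted.
violet-permit: reached.
red-key: reached.
amber-clearance: reached.
amber-badge: reached.
silver-token would need amber-token and red-code (A3), but red-code is never granted.
Reached: violet-permit, red-key, amber-clearance, and amber-badge — 4 of the 6.

4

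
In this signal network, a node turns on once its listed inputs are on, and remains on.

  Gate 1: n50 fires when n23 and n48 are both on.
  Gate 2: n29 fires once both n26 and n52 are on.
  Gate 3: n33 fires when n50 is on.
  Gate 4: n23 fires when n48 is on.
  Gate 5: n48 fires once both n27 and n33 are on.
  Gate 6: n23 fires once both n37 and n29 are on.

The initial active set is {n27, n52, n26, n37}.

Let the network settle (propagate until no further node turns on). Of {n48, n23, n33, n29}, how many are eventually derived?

2

n26 and n52 are on, so n29 fires (Gate 2).
Gate 6: n37 and n29 on → n23 on.
n48 would need n27 and n33 (Gate 5), but n33 never turns on.
n23: reached.
n33 would need n50 (Gate 3), but n50 never turns on.
n29: reached.
Reached: n23 and n29 — 2 of the 4.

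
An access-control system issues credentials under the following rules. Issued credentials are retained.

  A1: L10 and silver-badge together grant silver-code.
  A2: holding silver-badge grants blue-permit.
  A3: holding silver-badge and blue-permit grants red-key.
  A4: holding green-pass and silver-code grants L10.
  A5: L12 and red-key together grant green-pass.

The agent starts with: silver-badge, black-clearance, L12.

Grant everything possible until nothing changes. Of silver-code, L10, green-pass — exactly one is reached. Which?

green-pass

Holding silver-badge grants blue-permit (A2).
Holding silver-badge and blue-permit grants red-key (A3).
Holding L12 and red-key grants green-pass (A5).
silver-code would need L10 and silver-badge (A1), but L10 is never granted. L10 would need green-pass and silver-code (A4), but silver-code is never granted.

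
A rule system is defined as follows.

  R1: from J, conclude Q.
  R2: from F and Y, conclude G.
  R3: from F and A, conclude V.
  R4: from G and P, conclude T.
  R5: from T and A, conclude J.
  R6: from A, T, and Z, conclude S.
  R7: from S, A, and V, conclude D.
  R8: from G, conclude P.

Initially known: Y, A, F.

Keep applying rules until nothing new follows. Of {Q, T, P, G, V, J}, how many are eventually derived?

6

F and A hold, so V follows (R3).
From F and Y, R2 gives G.
From G, R8 gives P.
G and P hold, so T follows (R4).
From T and A, R5 gives J.
J holds, so Q follows (R1).
Q: reached.
T: reached.
P: reached.
G: reached.
V: reached.
J: reached.
All 6 are reached.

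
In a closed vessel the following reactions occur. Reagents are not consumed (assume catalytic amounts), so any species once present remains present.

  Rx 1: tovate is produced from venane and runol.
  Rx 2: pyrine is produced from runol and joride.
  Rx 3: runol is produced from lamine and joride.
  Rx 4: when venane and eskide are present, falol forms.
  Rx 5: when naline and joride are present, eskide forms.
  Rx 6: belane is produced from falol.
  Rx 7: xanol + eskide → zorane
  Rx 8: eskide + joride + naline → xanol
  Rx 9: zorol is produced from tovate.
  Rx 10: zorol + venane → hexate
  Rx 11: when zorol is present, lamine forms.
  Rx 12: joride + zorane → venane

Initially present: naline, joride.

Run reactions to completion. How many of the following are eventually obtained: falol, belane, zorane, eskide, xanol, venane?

naline and joride present → eskide forms (Rx 5).
eskide, joride, and naline present → xanol forms (Rx 8).
xanol and eskide present → zorane forms (Rx 7).
joride and zorane present → venane forms (Rx 12).
venane and eskide present → falol forms (Rx 4).
falol present → belane forms (Rx 6).
falol: reached.
belane: reached.
zorane: reached.
eskide: reached.
xanol: reached.
venane: reached.
All 6 are reached.

6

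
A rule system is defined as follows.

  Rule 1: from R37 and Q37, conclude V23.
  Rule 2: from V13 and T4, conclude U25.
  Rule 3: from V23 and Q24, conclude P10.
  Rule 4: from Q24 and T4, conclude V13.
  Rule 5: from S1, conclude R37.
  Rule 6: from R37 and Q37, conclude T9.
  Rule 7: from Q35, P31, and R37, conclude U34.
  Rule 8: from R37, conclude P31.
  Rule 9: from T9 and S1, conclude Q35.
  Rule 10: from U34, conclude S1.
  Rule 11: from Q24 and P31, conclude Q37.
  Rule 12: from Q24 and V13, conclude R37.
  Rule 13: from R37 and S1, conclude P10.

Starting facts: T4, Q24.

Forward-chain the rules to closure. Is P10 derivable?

Q24 and T4 hold, so V13 follows (Rule 4).
From Q24 and V13, Rule 12 gives R37.
R37 holds, so P31 follows (Rule 8).
Q24 and P31 hold, so Q37 follows (Rule 11).
From R37 and Q37, Rule 1 gives V23.
V23 and Q24 hold, so P10 follows (Rule 3).

Yes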